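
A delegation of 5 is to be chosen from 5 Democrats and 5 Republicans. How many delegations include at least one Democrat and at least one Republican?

250

Total 5-person selections from all 10: C(10,5) = 252.
Selections missing a whole group: no Democrats → C(5,5) = 1; no Republicans → C(5,5) = 1.
Both groups omitted at once is impossible, so 252 − 2 = 250.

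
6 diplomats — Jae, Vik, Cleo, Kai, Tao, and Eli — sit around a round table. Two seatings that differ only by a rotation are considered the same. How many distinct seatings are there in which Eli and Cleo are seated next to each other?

48

Glue Eli and Cleo into a block (2 internal orders). Seating 5 units around a circle gives (4)! arrangements.
So 2 × (4)! = 2 × 24 = 48.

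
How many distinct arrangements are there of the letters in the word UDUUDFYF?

1680

UDUUDFYF has 8 letters with D appearing twice, F appearing twice, and U appearing 3 times.
So there are 8! / (3!·2!·2!) = 1680 distinguishable arrangements.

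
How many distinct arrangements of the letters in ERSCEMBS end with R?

1260

Fix R in the last position and arrange the remaining 7 letters.
Those 7 letters have E appearing twice and S appearing twice, giving (7)!/(2!·2!) = 1260.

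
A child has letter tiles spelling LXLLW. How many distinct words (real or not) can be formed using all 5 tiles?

LXLLW has 5 letters with L appearing 3 times.
Dividing 5! = 120 by 3! = 6 for the repeated letters gives 20.

20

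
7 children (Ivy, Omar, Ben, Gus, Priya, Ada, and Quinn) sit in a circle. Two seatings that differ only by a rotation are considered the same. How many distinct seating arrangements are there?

720

Fix one person's seat to break rotational symmetry; the remaining 6 people can be arranged in (6)! = 720 ways.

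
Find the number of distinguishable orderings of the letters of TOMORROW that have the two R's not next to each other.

Total arrangements of TOMORROW: 8!/(3!·2!) = 3360.
Arrangements with the R's together: treat RR as one letter, giving (7)!/(3!) = 840.
Subtracting, 3360 − 840 = 2520 arrangements keep the R's apart.

2520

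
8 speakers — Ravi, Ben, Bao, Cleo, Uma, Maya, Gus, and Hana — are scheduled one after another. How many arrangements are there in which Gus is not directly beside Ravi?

30240

There are 8! = 40320 arrangements in all. If Gus and Ravi are adjacent, merging them into one block gives 2·(7)! = 10080 arrangements.
Complementary counting: 40320 − 10080 = 30240.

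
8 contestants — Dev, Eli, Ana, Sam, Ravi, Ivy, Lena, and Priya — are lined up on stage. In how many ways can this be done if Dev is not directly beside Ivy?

Of the 8! = 40320 arrangements, those with Dev and Ivy adjacent number 2 × 7! = 10080 (treat the pair as a block with 2 internal orders).
So 40320 − 10080 = 30240 arrangements keep them apart.

30240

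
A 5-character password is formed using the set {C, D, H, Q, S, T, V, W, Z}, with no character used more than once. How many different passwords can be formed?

Choose and order 5 of the 9 symbols: the first character has 9 options, the next 8, and so on down to 5.
That product is 9 × 8 × 7 × 6 × 5 = 15120.

15120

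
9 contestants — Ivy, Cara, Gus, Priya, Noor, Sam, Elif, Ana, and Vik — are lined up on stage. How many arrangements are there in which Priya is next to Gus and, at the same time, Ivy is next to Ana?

20160

Treat {Priya,Gus} as one block (2 orders) and {Ivy,Ana} as another (2 orders).
That leaves 7 units to arrange: 2 × 2 × 7! = 4 × 5040 = 20160.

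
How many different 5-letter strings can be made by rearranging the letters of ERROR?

20

ERROR has 5 letters with R appearing 3 times.
Dividing 5! = 120 by 3! = 6 for the repeated letters gives 20.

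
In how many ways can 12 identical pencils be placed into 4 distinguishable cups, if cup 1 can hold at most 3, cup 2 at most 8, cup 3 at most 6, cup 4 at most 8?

Ignoring the caps, the number of non-negative solutions to x_1+…+x_4 = 12 is C(15,3) = 455.
Subtract solutions that violate a single cap (substitute x_i' = x_i − (cap_i+1)): x_1 ≥ 4 gives C(11,3) = 165; x_2 ≥ 9 gives C(6,3) = 20; x_3 ≥ 7 gives C(8,3) = 56; x_4 ≥ 9 gives C(6,3) = 20. Together 261.
Add back pairs where two caps are both exceeded: 0 + 4 + 0 + 0 + 0 + 0 = 4.
By inclusion–exclusion the count is 455 − 261 + 4 = 198.

198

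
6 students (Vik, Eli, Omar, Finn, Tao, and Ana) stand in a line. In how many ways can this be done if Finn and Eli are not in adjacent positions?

480

There are 6! = 720 arrangements in all. If Finn and Eli are adjacent, merging them into one block gives 2·(5)! = 240 arrangements.
Complementary counting: 720 − 240 = 480.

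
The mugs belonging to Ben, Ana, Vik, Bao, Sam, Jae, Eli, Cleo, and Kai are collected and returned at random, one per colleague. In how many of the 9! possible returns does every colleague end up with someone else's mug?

Let Aᵢ be the assignments in which colleague i gets their own mug. We want the size of the complement of A₁∪…∪A_9.
By inclusion–exclusion this is Σ_{j=0}^{9} (−1)^j C(9,j)·(9−j)!.
Computing: 362880 − 362880 + 181440 − 60480 + 15120 − 3024 + 504 − 72 + 9 − 1 = 133496.

133496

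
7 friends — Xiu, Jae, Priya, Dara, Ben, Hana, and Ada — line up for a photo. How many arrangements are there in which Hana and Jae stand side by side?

1440

Glue Hana and Jae into one block (2 internal orders), leaving 6 units to arrange in a row.
That gives 2 × 6! = 2 × 720 = 1440.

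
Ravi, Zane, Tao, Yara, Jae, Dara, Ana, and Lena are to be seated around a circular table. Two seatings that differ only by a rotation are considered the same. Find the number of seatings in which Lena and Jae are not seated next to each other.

3600

All circular seatings of 8 people number (7)! = 5040.
Those with Lena next to Jae: fuse the pair into one unit and seat 7 units around a circle — 2·(6)! = 1440.
Subtracting, 5040 − 1440 = 3600.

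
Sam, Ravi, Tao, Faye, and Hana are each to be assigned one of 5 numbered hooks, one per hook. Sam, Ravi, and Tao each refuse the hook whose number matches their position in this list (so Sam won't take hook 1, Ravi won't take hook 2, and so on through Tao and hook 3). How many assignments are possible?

Let Aᵢ (for i ∈ {1, 2, 3}) be the placements that put person i in their forbidden hook. Any j of these fix j positions, leaving (5−j)! ways to fill the rest, and there are C(3,j) ways to pick which j.
By inclusion–exclusion, the number of valid placements is Σ_{j=0}^{3} (−1)^j C(3,j)·(5−j)!.
Computing: 120 − 72 + 18 − 2 = 64.

64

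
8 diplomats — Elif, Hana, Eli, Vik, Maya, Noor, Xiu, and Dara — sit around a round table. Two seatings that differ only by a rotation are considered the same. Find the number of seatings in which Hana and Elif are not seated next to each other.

Without the restriction there are (7)! = 5040 seatings.
Seatings with Hana beside Elif: treat them as a block with 2 internal orders, giving 2 × (6)! = 1440.
Subtracting, 5040 − 1440 = 3600.

3600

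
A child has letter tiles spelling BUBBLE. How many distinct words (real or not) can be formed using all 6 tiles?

Letter multiplicities in BUBBLE: B×3, E×1, L×1, U×1.
So there are 6! / (3!) = 120 distinguishable arrangements.

120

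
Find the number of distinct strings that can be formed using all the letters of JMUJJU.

Letter multiplicities in JMUJJU: J×3, M×1, U×2.
Dividing 6! = 720 by 3!·2! = 12 for the repeated letters gives 60.

60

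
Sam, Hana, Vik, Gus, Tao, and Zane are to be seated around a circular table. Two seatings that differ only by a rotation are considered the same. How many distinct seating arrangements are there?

120

Around a circle, 6 distinct people have 6!/6 = (5)! = 120 rotationally distinct seatings.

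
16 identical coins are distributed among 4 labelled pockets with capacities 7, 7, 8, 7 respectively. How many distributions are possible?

Ignoring the caps, the number of non-negative solutions to x_1+…+x_4 = 16 is C(19,3) = 969.
Subtract solutions that violate a single cap (substitute x_i' = x_i − (cap_i+1)): x_1 ≥ 8 gives C(11,3) = 165; x_2 ≥ 8 gives C(11,3) = 165; x_3 ≥ 9 gives C(10,3) = 120; x_4 ≥ 8 gives C(11,3) = 165. Together 615.
Add back pairs where two caps are both exceeded: 1 + 0 + 1 + 0 + 1 + 0 = 3.
By inclusion–exclusion the count is 969 − 615 + 3 = 357.

357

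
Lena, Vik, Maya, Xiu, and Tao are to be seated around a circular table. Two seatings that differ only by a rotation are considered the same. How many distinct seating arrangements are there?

24

Seat Lena anywhere (absorbing the rotational symmetry), then permute the other 4: (4)! = 24.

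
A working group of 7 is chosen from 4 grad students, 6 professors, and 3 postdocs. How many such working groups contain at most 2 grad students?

Split by how many grad students are chosen (0 through 2).
Sum: C(4,0)·C(9,7) + C(4,1)·C(9,6) + C(4,2)·C(9,5) = 36 + 336 + 756 = 1128.

1128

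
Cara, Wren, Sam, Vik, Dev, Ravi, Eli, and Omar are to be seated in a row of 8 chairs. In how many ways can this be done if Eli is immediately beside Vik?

10080

Treat {Eli, Vik} as a single unit. There are 7 units to order, and the pair itself can be ordered 2 ways.
So the count is 2·(7)! = 10080.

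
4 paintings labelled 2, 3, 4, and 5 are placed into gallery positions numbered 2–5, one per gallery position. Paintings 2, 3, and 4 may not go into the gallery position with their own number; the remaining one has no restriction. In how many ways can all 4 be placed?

Let Aᵢ (for i ∈ {2, 3, 4}) be the placements that put painting i in its forbidden gallery position. Any j of these fix j positions, leaving (4−j)! ways to fill the rest, and there are C(3,j) ways to pick which j.
By inclusion–exclusion, the number of valid placements is Σ_{j=0}^{3} (−1)^j C(3,j)·(4−j)!.
Computing: 24 − 18 + 6 − 1 = 11.

11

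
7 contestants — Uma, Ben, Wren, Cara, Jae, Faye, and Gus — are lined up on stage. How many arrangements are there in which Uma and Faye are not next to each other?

3600

There are 7! = 5040 arrangements in all. If Uma and Faye are adjacent, merging them into one block gives 2·(6)! = 1440 arrangements.
So 5040 − 1440 = 3600 arrangements keep them apart.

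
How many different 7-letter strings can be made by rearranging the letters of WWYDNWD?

420

Letter multiplicities in WWYDNWD: D×2, N×1, W×3, Y×1.
The number of distinct arrangements is 7!/(3!·2!) = 5040/12 = 420.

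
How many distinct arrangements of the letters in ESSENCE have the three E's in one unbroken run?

60

Treat the 3 copies of E as a single block. The multiset to arrange is then {EEE, C, N, S, S}, 5 items in all.
That gives (5)!/(2!) = 60 arrangements.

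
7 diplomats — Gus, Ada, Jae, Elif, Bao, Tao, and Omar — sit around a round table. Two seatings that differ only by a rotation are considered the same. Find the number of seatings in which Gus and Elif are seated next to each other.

Treat {Gus, Elif} as one unit (2 internal orders) and seat the resulting 6 units around the table: (5)! circular arrangements.
So 2 × (5)! = 2 × 120 = 240.

240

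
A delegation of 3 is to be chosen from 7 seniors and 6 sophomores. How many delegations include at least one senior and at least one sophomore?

Unrestricted: C(13,3) = 286 ways to pick any 3 of the 13.
Subtract selections that omit an entire group: no seniors → C(6,3) = 20; no sophomores → C(7,3) = 35.
Both groups omitted at once is impossible, so 286 − 55 = 231.

231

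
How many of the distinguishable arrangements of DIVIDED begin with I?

Fix I in the first position and arrange the remaining 6 letters.
Those 6 letters have D appearing 3 times, giving (6)!/(3!) = 120.

120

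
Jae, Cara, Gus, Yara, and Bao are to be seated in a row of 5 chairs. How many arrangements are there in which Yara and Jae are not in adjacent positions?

Of the 5! = 120 arrangements, those with Yara and Jae adjacent number 2 × 4! = 48 (treat the pair as a block with 2 internal orders).
So 120 − 48 = 72 arrangements keep them apart.

72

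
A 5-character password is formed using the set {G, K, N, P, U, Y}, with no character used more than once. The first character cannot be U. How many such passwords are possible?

600

The first character has 6−1 = 5 choices (anything except U).
The remaining 4 characters are filled from the other 5 symbols without repetition: 5 × 4 × 3 × 2 = 120.
Total: 5 × 120 = 600.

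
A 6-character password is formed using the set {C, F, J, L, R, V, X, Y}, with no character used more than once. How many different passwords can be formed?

20160

This is a permutation of 6 out of 8: P(8,6) = 8!/2!.
8 × 7 × 6 × 5 × 4 × 3 = 20160.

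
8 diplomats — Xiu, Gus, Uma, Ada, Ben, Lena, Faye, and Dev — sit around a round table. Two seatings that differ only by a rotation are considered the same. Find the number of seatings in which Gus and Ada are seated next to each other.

1440

Treat {Gus, Ada} as one unit (2 internal orders) and seat the resulting 7 units around the table: (6)! circular arrangements.
So 2 × (6)! = 2 × 720 = 1440.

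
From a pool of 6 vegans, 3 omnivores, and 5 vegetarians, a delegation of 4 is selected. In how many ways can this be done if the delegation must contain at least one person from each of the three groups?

With no constraint there are C(14,4) = 1001 possible selections.
Subtract selections that omit an entire group: no vegans → C(8,4) = 70; no omnivores → C(11,4) = 330; no vegetarians → C(9,4) = 126.
Add back selections omitting two groups (i.e. drawn from a single group): C(6,4) + C(3,4) + C(5,4) = 20.
By inclusion–exclusion: 1001 − 526 + 20 = 495.

495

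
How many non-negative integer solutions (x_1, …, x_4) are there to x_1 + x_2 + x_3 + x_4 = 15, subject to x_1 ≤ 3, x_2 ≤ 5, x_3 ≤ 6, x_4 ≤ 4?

20

By stars and bars, unrestricted non-negative solutions to x_1+…+x_4 = 15 number C(15+3,3) = 816.
Subtract solutions that violate a single cap (substitute x_i' = x_i − (cap_i+1)): x_1 ≥ 4 gives C(14,3) = 364; x_2 ≥ 6 gives C(12,3) = 220; x_3 ≥ 7 gives C(11,3) = 165; x_4 ≥ 5 gives C(13,3) = 286. Together 1035.
Add back pairs where two caps are both exceeded: 56 + 35 + 84 + 10 + 35 + 20 = 240.
Subtract triples: 0 + 1 + 0 + 0 = 1.
By inclusion–exclusion the count is 816 − 1035 + 240 − 1 = 20.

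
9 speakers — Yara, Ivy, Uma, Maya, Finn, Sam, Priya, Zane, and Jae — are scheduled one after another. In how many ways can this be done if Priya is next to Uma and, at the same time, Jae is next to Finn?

20160

Treat {Priya,Uma} as one block (2 orders) and {Jae,Finn} as another (2 orders).
That leaves 7 units to arrange: 2 × 2 × 7! = 4 × 5040 = 20160.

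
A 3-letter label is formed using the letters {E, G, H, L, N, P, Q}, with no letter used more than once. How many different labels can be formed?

With no repetition, fill the 3 letters in order: 7 choices, then 6, down to 5.
That product is 7 × 6 × 5 = 210.

210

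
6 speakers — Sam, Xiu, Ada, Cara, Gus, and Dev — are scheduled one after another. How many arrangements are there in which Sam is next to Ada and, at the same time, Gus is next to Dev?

Treat {Sam,Ada} as one block (2 orders) and {Gus,Dev} as another (2 orders).
That leaves 4 units to arrange: 2 × 2 × 4! = 4 × 24 = 96.

96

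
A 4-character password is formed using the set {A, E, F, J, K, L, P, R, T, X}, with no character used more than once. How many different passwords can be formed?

With no repetition, fill the 4 characters in order: 10 choices, then 9, down to 7.
That product is 10 × 9 × 8 × 7 = 5040.

5040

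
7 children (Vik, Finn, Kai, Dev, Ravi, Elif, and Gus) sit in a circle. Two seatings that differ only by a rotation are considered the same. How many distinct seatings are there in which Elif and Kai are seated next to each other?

Treat {Elif, Kai} as one unit (2 internal orders) and seat the resulting 6 units around the table: (5)! circular arrangements.
So 2 × (5)! = 2 × 120 = 240.

240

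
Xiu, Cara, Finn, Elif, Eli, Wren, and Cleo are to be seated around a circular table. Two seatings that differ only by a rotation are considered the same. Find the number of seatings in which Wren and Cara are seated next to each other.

240

Treat {Wren, Cara} as one unit (2 internal orders) and seat the resulting 6 units around the table: (5)! circular arrangements.
So 2 × (5)! = 2 × 120 = 240.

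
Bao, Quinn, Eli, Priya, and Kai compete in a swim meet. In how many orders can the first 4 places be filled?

120

There are 5 choices for 1st place, 4 for 2nd, and so on down to 2 for position 4.
That gives 5 × 4 × 3 × 2 = 120.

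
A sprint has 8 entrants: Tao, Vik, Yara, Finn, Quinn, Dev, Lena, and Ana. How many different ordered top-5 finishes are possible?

6720

This is an ordered selection of 5 from 8: P(8,5).
That gives 8 × 7 × 6 × 5 × 4 = 6720.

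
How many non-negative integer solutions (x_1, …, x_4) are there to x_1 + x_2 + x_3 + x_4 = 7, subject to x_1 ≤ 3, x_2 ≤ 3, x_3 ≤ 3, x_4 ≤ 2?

28

Ignoring the caps, the number of non-negative solutions to x_1+…+x_4 = 7 is C(10,3) = 120.
Subtract solutions that violate a single cap (substitute x_i' = x_i − (cap_i+1)): x_1 ≥ 4 gives C(6,3) = 20; x_2 ≥ 4 gives C(6,3) = 20; x_3 ≥ 4 gives C(6,3) = 20; x_4 ≥ 3 gives C(7,3) = 35. Together 95.
Add back pairs where two caps are both exceeded: 0 + 0 + 1 + 0 + 1 + 1 = 3.
By inclusion–exclusion the count is 120 − 95 + 3 = 28.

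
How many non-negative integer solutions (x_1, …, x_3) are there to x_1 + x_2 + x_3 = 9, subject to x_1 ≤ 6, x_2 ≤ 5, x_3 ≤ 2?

Without the upper bounds there are C(11,2) = 55 ways to split 9 among 3 variables.
Subtract solutions that violate a single cap (substitute x_i' = x_i − (cap_i+1)): x_1 ≥ 7 gives C(4,2) = 6; x_2 ≥ 6 gives C(5,2) = 10; x_3 ≥ 3 gives C(8,2) = 28. Together 44.
Add back pairs where two caps are both exceeded: 0 + 0 + 1 = 1.
By inclusion–exclusion the count is 55 − 44 + 1 = 12.

12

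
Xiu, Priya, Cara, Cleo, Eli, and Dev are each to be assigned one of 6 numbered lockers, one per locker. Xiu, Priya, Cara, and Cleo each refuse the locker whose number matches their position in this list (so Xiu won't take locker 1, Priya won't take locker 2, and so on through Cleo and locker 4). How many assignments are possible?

362

Let Aᵢ (for 1 ≤ i ≤ 4) be the placements that put person i in their forbidden locker. Any j of these fix j positions, leaving (6−j)! ways to fill the rest, and there are C(4,j) ways to pick which j.
By inclusion–exclusion, the number of valid placements is Σ_{j=0}^{4} (−1)^j C(4,j)·(6−j)!.
Computing: 720 − 480 + 144 − 24 + 2 = 362.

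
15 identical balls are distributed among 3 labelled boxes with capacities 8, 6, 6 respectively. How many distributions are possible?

21

Ignoring the caps, the number of non-negative solutions to x_1+…+x_3 = 15 is C(17,2) = 136.
Subtract solutions that violate a single cap (substitute x_i' = x_i − (cap_i+1)): x_1 ≥ 9 gives C(8,2) = 28; x_2 ≥ 7 gives C(10,2) = 45; x_3 ≥ 7 gives C(10,2) = 45. Together 118.
Add back pairs where two caps are both exceeded: 0 + 0 + 3 = 3.
By inclusion–exclusion the count is 136 − 118 + 3 = 21.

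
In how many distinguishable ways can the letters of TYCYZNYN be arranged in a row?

The 8 letters of TYCYZNYN have repeats: N appearing twice and Y appearing 3 times.
Dividing 8! = 40320 by 3!·2! = 12 for the repeated letters gives 3360.

3360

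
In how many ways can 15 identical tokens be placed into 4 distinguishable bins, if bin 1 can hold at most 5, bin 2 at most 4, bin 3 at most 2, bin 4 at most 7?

Without the upper bounds there are C(18,3) = 816 ways to split 15 among 4 bins.
Subtract solutions that violate a single cap (substitute x_i' = x_i − (cap_i+1)): x_1 ≥ 6 gives C(12,3) = 220; x_2 ≥ 5 gives C(13,3) = 286; x_3 ≥ 3 gives C(15,3) = 455; x_4 ≥ 8 gives C(10,3) = 120. Together 1081.
Add back pairs where two caps are both exceeded: 35 + 84 + 4 + 120 + 10 + 35 = 288.
Subtract triples: 4 + 0 + 0 + 0 = 4.
By inclusion–exclusion the count is 816 − 1081 + 288 − 4 = 19.

19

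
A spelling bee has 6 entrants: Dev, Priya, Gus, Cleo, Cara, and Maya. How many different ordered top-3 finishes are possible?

This is an ordered selection of 3 from 6: P(6,3).
That gives 6 × 5 × 4 = 120.

120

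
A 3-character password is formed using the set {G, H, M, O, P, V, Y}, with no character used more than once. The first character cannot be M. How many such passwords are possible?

The first character has 7−1 = 6 choices (anything except M).
The remaining 2 characters are filled from the other 6 symbols without repetition: 6 × 5 = 30.
Total: 6 × 30 = 180.

180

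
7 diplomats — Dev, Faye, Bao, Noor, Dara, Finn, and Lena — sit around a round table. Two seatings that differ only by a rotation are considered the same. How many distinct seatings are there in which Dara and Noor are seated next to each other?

240

Glue Dara and Noor into a block (2 internal orders). Seating 6 units around a circle gives (5)! arrangements.
So 2 × (5)! = 2 × 120 = 240.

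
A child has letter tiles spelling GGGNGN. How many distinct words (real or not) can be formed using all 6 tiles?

Letter multiplicities in GGGNGN: G×4, N×2.
Dividing 6! = 720 by 4!·2! = 48 for the repeated letters gives 15.

15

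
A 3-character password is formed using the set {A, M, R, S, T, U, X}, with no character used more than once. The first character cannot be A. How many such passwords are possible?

180

The first character has 7−1 = 6 choices (anything except A).
The remaining 2 characters are filled from the other 6 symbols without repetition: 6 × 5 = 30.
Total: 6 × 30 = 180.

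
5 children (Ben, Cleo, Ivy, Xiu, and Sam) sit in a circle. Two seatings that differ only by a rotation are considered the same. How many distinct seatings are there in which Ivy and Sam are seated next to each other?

Treat {Ivy, Sam} as one unit (2 internal orders) and seat the resulting 4 units around the table: (3)! circular arrangements.
So 2 × (3)! = 2 × 6 = 12.

12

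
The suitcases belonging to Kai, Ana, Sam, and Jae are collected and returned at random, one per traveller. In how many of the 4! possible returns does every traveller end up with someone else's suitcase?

Let Aᵢ be the assignments in which traveller i gets their own suitcase. We want the size of the complement of A₁∪…∪A_4.
By inclusion–exclusion this is Σ_{j=0}^{4} (−1)^j C(4,j)·(4−j)!.
Computing: 24 − 24 + 12 − 4 + 1 = 9.

9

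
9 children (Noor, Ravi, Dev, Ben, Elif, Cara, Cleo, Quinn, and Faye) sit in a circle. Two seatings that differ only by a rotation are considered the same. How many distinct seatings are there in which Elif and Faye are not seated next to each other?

30240

Without the restriction there are (8)! = 40320 seatings.
Those with Elif next to Faye: fuse the pair into one unit and seat 8 units around a circle — 2·(7)! = 10080.
Subtracting, 40320 − 10080 = 30240.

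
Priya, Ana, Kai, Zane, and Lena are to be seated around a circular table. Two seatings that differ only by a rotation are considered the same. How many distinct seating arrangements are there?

Around a circle, 5 distinct people have 5!/5 = (4)! = 24 rotationally distinct seatings.

24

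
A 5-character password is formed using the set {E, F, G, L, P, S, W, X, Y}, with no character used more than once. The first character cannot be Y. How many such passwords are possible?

The first character has 9−1 = 8 choices (anything except Y).
The remaining 4 characters are filled from the other 8 symbols without repetition: 8 × 7 × 6 × 5 = 1680.
Total: 8 × 1680 = 13440.

13440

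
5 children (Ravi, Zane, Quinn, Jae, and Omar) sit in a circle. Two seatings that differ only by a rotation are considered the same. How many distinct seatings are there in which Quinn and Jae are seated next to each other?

Glue Quinn and Jae into a block (2 internal orders). Seating 4 units around a circle gives (3)! arrangements.
So 2 × (3)! = 2 × 6 = 12.

12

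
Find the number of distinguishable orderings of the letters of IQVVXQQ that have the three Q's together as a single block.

60

Treat the 3 copies of Q as a single block. The multiset to arrange is then {QQQ, I, V, V, X}, 5 items in all.
That gives (5)!/(2!) = 60 arrangements.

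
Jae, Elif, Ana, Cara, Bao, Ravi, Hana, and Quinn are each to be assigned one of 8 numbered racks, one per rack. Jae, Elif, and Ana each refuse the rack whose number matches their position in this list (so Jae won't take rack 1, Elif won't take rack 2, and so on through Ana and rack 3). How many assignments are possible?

27240

Let Aᵢ (for i ∈ {1, 2, 3}) be the placements that put person i in their forbidden rack. Any j of these fix j positions, leaving (8−j)! ways to fill the rest, and there are C(3,j) ways to pick which j.
By inclusion–exclusion, the number of valid placements is Σ_{j=0}^{3} (−1)^j C(3,j)·(8−j)!.
Computing: 40320 − 15120 + 2160 − 120 = 27240.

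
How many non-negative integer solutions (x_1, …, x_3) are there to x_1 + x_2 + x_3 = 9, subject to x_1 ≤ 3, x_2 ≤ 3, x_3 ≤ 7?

13

Ignoring the caps, the number of non-negative solutions to x_1+…+x_3 = 9 is C(11,2) = 55.
Subtract solutions that violate a single cap (substitute x_i' = x_i − (cap_i+1)): x_1 ≥ 4 gives C(7,2) = 21; x_2 ≥ 4 gives C(7,2) = 21; x_3 ≥ 8 gives C(3,2) = 3. Together 45.
Add back pairs where two caps are both exceeded: 3 + 0 + 0 = 3.
By inclusion–exclusion the count is 55 − 45 + 3 = 13.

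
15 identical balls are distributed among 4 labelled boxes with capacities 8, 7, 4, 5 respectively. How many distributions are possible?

160

Without the upper bounds there are C(18,3) = 816 ways to split 15 among 4 boxes.
Subtract solutions that violate a single cap (substitute x_i' = x_i − (cap_i+1)): x_1 ≥ 9 gives C(9,3) = 84; x_2 ≥ 8 gives C(10,3) = 120; x_3 ≥ 5 gives C(13,3) = 286; x_4 ≥ 6 gives C(12,3) = 220. Together 710.
Add back pairs where two caps are both exceeded: 0 + 4 + 1 + 10 + 4 + 35 = 54.
By inclusion–exclusion the count is 816 − 710 + 54 = 160.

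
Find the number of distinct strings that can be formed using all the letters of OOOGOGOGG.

Letter multiplicities in OOOGOGOGG: G×4, O×5.
The number of distinct arrangements is 9!/(5!·4!) = 362880/2880 = 126.

126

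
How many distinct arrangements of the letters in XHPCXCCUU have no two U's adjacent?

Total arrangements of XHPCXCCUU: 9!/(3!·2!·2!) = 15120.
Arrangements with the U's together: treat UU as one letter, giving (8)!/(3!·2!) = 3360.
Subtracting, 15120 − 3360 = 11760 arrangements keep the U's apart.

11760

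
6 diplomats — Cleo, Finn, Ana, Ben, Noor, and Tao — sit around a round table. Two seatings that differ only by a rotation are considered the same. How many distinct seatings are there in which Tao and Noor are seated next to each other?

Treat {Tao, Noor} as one unit (2 internal orders) and seat the resulting 5 units around the table: (4)! circular arrangements.
So 2 × (4)! = 2 × 24 = 48.

48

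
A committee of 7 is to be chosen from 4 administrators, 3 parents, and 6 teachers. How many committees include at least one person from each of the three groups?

1559

With no constraint there are C(13,7) = 1716 possible selections.
Subtract selections that omit an entire group: no administrators → C(9,7) = 36; no parents → C(10,7) = 120; no teachers → C(7,7) = 1.
Add back selections omitting two groups (i.e. drawn from a single group): C(4,7) + C(3,7) + C(6,7) = 0.
By inclusion–exclusion: 1716 − 157 + 0 = 1559.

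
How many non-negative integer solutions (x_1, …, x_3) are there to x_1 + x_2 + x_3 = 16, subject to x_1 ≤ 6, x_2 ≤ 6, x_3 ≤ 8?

By stars and bars, unrestricted non-negative solutions to x_1+…+x_3 = 16 number C(16+2,2) = 153.
Subtract solutions that violate a single cap (substitute x_i' = x_i − (cap_i+1)): x_1 ≥ 7 gives C(11,2) = 55; x_2 ≥ 7 gives C(11,2) = 55; x_3 ≥ 9 gives C(9,2) = 36. Together 146.
Add back pairs where two caps are both exceeded: 6 + 1 + 1 = 8.
By inclusion–exclusion the count is 153 − 146 + 8 = 15.

15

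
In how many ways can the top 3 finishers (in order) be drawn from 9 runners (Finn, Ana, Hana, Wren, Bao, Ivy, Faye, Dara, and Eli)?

There are 9 choices for 1st place, 8 for 2nd, and 7 for 3rd.
That gives 9 × 8 × 7 = 504.

504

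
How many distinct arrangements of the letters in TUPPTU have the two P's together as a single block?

Treat the 2 copies of P as a single block. The multiset to arrange is then {PP, T, T, U, U}, 5 items in all.
That gives (5)!/(2!·2!) = 30 arrangements.

30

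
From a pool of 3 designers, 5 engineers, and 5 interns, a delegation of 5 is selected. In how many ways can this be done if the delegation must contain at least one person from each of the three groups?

925

Total 5-person selections from all 13: C(13,5) = 1287.
Subtract selections that omit an entire group: no designers → C(10,5) = 252; no engineers → C(8,5) = 56; no interns → C(8,5) = 56.
Add back selections omitting two groups (i.e. drawn from a single group): C(3,5) + C(5,5) + C(5,5) = 2.
By inclusion–exclusion: 1287 − 364 + 2 = 925.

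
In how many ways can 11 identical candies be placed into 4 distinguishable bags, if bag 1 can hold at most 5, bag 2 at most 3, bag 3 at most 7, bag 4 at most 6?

138

Ignoring the caps, the number of non-negative solutions to x_1+…+x_4 = 11 is C(14,3) = 364.
Subtract solutions that violate a single cap (substitute x_i' = x_i − (cap_i+1)): x_1 ≥ 6 gives C(8,3) = 56; x_2 ≥ 4 gives C(10,3) = 120; x_3 ≥ 8 gives C(6,3) = 20; x_4 ≥ 7 gives C(7,3) = 35. Together 231.
Add back pairs where two caps are both exceeded: 4 + 0 + 0 + 0 + 1 + 0 = 5.
By inclusion–exclusion the count is 364 − 231 + 5 = 138.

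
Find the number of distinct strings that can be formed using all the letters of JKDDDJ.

60

Letter multiplicities in JKDDDJ: D×3, J×2, K×1.
The number of distinct arrangements is 6!/(3!·2!) = 720/12 = 60.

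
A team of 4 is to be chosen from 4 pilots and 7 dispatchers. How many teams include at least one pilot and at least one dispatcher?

294

Unrestricted: C(11,4) = 330 ways to pick any 4 of the 11.
Subtract selections that omit an entire group: no pilots → C(7,4) = 35; no dispatchers → C(4,4) = 1.
Both groups omitted at once is impossible, so 330 − 36 = 294.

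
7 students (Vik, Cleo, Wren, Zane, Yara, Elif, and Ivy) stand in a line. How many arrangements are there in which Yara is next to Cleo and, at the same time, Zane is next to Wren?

480

Treat {Yara,Cleo} as one block (2 orders) and {Zane,Wren} as another (2 orders).
That leaves 5 units to arrange: 2 × 2 × 5! = 4 × 120 = 480.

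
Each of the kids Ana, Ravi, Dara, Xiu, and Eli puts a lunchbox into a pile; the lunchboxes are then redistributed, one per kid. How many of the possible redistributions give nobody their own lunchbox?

Let Aᵢ be the assignments in which kid i gets their own lunchbox. We want the size of the complement of A₁∪…∪A_5.
By inclusion–exclusion this is Σ_{j=0}^{5} (−1)^j C(5,j)·(5−j)!.
Computing: 120 − 120 + 60 − 20 + 5 − 1 = 44.

44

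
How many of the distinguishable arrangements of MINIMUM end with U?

With the last slot taken by U, it remains to arrange the other 6 letters (MINIMM).
Those 6 letters have I appearing twice and M appearing 3 times, giving (6)!/(3!·2!) = 60.

60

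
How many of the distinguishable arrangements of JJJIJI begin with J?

Fix J in the first position and arrange the remaining 5 letters.
Those 5 letters have I appearing twice and J appearing 3 times, giving (5)!/(3!·2!) = 10.

10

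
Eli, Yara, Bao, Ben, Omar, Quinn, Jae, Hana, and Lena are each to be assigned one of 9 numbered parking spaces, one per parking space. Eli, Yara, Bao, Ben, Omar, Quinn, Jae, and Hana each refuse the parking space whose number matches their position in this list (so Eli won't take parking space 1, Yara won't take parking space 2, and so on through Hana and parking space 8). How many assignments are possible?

Let Aᵢ (for 1 ≤ i ≤ 8) be the placements that put person i in their forbidden parking space. Any j of these fix j positions, leaving (9−j)! ways to fill the rest, and there are C(8,j) ways to pick which j.
By inclusion–exclusion, the number of valid placements is Σ_{j=0}^{8} (−1)^j C(8,j)·(9−j)!.
Computing: 362880 − 322560 + 141120 − 40320 + 8400 − 1344 + 168 − 16 + 1 = 148329.

148329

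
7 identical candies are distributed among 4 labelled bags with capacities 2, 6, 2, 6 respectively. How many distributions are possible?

52

Without the upper bounds there are C(10,3) = 120 ways to split 7 among 4 bags.
Subtract solutions that violate a single cap (substitute x_i' = x_i − (cap_i+1)): x_1 ≥ 3 gives C(7,3) = 35; x_2 ≥ 7 gives C(3,3) = 1; x_3 ≥ 3 gives C(7,3) = 35; x_4 ≥ 7 gives C(3,3) = 1. Together 72.
Add back pairs where two caps are both exceeded: 0 + 4 + 0 + 0 + 0 + 0 = 4.
By inclusion–exclusion the count is 120 − 72 + 4 = 52.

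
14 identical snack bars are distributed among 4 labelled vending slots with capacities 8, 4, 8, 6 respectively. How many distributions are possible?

By stars and bars, unrestricted non-negative solutions to x_1+…+x_4 = 14 number C(14+3,3) = 680.
Subtract solutions that violate a single cap (substitute x_i' = x_i − (cap_i+1)): x_1 ≥ 9 gives C(8,3) = 56; x_2 ≥ 5 gives C(12,3) = 220; x_3 ≥ 9 gives C(8,3) = 56; x_4 ≥ 7 gives C(10,3) = 120. Together 452.
Add back pairs where two caps are both exceeded: 1 + 0 + 0 + 1 + 10 + 0 = 12.
By inclusion–exclusion the count is 680 − 452 + 12 = 240.

240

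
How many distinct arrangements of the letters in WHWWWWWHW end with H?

8

With the last slot taken by H, it remains to arrange the other 8 letters (WWWWWWHW).
Those 8 letters have W appearing 7 times, giving (8)!/(7!) = 8.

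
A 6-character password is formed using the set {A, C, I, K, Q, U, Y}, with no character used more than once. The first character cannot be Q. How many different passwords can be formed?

4320

The first character has 7−1 = 6 choices (anything except Q).
The remaining 5 characters are filled from the other 6 symbols without repetition: 6 × 5 × 4 × 3 × 2 = 720.
Total: 6 × 720 = 4320.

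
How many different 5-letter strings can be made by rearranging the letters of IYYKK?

IYYKK has 5 letters with K appearing twice and Y appearing twice.
So there are 5! / (2!·2!) = 30 distinguishable arrangements.

30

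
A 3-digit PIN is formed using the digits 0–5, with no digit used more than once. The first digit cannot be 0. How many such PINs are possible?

100

The first digit has 6−1 = 5 choices (anything except 0).
The remaining 2 digits are filled from the other 5 symbols without repetition: 5 × 4 = 20.
Total: 5 × 20 = 100.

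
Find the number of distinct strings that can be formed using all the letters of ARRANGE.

1260

The 7 letters of ARRANGE have repeats: A appearing twice and R appearing twice.
The number of distinct arrangements is 7!/(2!·2!) = 5040/4 = 1260.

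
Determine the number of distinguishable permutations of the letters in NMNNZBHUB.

NMNNZBHUB has 9 letters with B appearing twice and N appearing 3 times.
Dividing 9! = 362880 by 3!·2! = 12 for the repeated letters gives 30240.

30240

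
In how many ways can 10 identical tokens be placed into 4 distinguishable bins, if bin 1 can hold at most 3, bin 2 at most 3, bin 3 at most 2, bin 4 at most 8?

44

Ignoring the caps, the number of non-negative solutions to x_1+…+x_4 = 10 is C(13,3) = 286.
Subtract solutions that violate a single cap (substitute x_i' = x_i − (cap_i+1)): x_1 ≥ 4 gives C(9,3) = 84; x_2 ≥ 4 gives C(9,3) = 84; x_3 ≥ 3 gives C(10,3) = 120; x_4 ≥ 9 gives C(4,3) = 4. Together 292.
Add back pairs where two caps are both exceeded: 10 + 20 + 0 + 20 + 0 + 0 = 50.
By inclusion–exclusion the count is 286 − 292 + 50 = 44.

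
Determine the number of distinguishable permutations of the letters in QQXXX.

QQXXX has 5 letters with Q appearing twice and X appearing 3 times.
Dividing 5! = 120 by 3!·2! = 12 for the repeated letters gives 10.

10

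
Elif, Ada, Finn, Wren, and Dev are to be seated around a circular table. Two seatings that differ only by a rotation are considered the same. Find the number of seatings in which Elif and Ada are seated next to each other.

Glue Elif and Ada into a block (2 internal orders). Seating 4 units around a circle gives (3)! arrangements.
So 2 × (3)! = 2 × 6 = 12.

12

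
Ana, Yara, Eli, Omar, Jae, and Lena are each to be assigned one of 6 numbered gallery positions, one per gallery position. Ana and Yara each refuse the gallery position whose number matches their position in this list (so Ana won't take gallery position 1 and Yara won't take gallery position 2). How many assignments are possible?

Let Aᵢ (for i ∈ {1, 2}) be the placements that put person i in their forbidden gallery position. Any j of these fix j positions, leaving (6−j)! ways to fill the rest, and there are C(2,j) ways to pick which j.
By inclusion–exclusion, the number of valid placements is Σ_{j=0}^{2} (−1)^j C(2,j)·(6−j)!.
Computing: 720 − 240 + 24 = 504.

504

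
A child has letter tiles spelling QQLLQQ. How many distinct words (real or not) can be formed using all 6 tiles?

The 6 letters of QQLLQQ have repeats: L appearing twice and Q appearing 4 times.
So there are 6! / (4!·2!) = 15 distinguishable arrangements.

15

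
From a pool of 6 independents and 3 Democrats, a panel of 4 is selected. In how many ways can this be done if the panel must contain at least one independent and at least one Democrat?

111

Total 4-person selections from all 9: C(9,4) = 126.
Selections missing a whole group: no independents → C(3,4) = 0; no Democrats → C(6,4) = 15.
Both groups omitted at once is impossible, so 126 − 15 = 111.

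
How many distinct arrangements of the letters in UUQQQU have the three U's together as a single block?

Treat the 3 copies of U as a single block. The multiset to arrange is then {UUU, Q, Q, Q}, 4 items in all.
That gives (4)!/(3!) = 4 arrangements.

4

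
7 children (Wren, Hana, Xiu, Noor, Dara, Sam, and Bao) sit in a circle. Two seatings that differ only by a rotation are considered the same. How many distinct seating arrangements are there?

720

Around a circle, 7 distinct people have 7!/7 = (6)! = 720 rotationally distinct seatings.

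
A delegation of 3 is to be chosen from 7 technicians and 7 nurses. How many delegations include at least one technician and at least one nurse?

294

With no constraint there are C(14,3) = 364 possible selections.
Subtract selections that omit an entire group: no technicians → C(7,3) = 35; no nurses → C(7,3) = 35.
Both groups omitted at once is impossible, so 364 − 70 = 294.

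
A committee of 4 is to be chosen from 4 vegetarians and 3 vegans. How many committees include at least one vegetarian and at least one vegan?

34

With no constraint there are C(7,4) = 35 possible selections.
Subtract selections that omit an entire group: no vegetarians → C(3,4) = 0; no vegans → C(4,4) = 1.
Both groups omitted at once is impossible, so 35 − 1 = 34.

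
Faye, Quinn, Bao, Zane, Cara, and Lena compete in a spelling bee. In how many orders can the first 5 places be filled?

This is an ordered selection of 5 from 6: P(6,5).
That gives 6 × 5 × 4 × 3 × 2 = 720.

720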